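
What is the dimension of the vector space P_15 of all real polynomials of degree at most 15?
Dimension = 16

A polynomial of degree at most 15 can be written as a₀ + a₁x + a₂x² + … + a_15x^15, with 16 free coefficients a₀, …, a_15.
The set {1, x, x², …, x^15} is a basis: it spans P_15 (every such polynomial is a linear combination of these) and is linearly independent (a polynomial is zero iff all its coefficients are zero).
Therefore dim(P_15) = 15 + 1 = 16.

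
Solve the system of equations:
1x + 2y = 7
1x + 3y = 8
x = 5, y = 1

Use elimination (row reduction):
Equation 1: 1x + 2y = 7.
Equation 2: 1x + 3y = 8.
Multiply Eq1 by 1 and Eq2 by 1: 1x + 2y = 7;  1x + 3y = 8.
Subtract: (1)y = 1, so y = 1.
Back-substitute into Eq1: 1x + 2*(1) = 7, so x = 5.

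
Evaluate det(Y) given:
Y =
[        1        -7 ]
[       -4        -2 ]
det(Y) = -30

For a 2×2 matrix [[a, b], [c, d]], det = a*d - b*c.
det(Y) = (1)*(-2) - (-7)*(-4) = -2 - 28 = -30.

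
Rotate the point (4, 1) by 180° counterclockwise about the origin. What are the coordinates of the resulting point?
(-4, -1)

Rotation matrix R(θ) = [[cos θ, -sin θ], [sin θ, cos θ]]; for θ = 180°:
R = [[-1, 0], [0, -1]]
Result: R × [4, 1]ᵀ = [-1·4 + (0)·1, 0·4 + (-1)·1]ᵀ = (-4, -1)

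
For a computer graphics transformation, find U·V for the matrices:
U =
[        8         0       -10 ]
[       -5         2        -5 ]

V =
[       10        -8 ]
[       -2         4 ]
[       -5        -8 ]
UV =
[      130        16 ]
[      -29        88 ]

Matrix multiplication: (UV)[i][j] = sum over k of U[i][k] * V[k][j].
  (UV)[0][0] = (8)*(10) + (0)*(-2) + (-10)*(-5) = 130
  (UV)[0][1] = (8)*(-8) + (0)*(4) + (-10)*(-8) = 16
  (UV)[1][0] = (-5)*(10) + (2)*(-2) + (-5)*(-5) = -29
  (UV)[1][1] = (-5)*(-8) + (2)*(4) + (-5)*(-8) = 88
UV =
[      130        16 ]
[      -29        88 ]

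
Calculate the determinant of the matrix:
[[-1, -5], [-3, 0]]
-15

For a 2×2 matrix [[a, b], [c, d]], det = ad - bc
det = (-1)(0) - (-5)(-3) = 0 - 15 = -15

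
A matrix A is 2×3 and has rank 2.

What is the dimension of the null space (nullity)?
1

The rank-nullity theorem for an m×n matrix states:
rank(A) + nullity(A) = n (the number of columns).
Here n = 3 and rank(A) = 2, so nullity(A) = 3 - 2 = 1.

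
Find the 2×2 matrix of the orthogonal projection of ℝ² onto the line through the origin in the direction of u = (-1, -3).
[[1/10, 3/10], [3/10, 9/10]]

The orthogonal projection onto the line spanned by a nonzero vector u = (a, b) has matrix P = (u uᵀ) / (uᵀ u) = (1/(a² + b²)) · [[a², ab], [ab, b²]].
Here u = (-1, -3), so a² + b² = 1 + 9 = 10.
P = (1/10) · [[1, 3], [3, 9]] = [[1/10, 3/10], [3/10, 9/10]].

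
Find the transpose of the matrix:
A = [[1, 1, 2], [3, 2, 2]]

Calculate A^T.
[[1, 3], [1, 2], [2, 2]]

The transpose sends entry (i,j) to (j,i); rows become columns.
Row 0 of A: [1, 1, 2] -> column 0 of A^T.
Row 1 of A: [3, 2, 2] -> column 1 of A^T.
A^T = [[1, 3], [1, 2], [2, 2]]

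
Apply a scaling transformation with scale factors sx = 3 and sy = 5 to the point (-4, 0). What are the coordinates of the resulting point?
(-12, 0)

Scaling matrix:
[[3, 0], [0, 5]]
Result: (-4 × 3, 0 × 5) = (-12, 0)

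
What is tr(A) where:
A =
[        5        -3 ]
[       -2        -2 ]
tr(A) = 5 - 2 = 3

The trace of a square matrix is the sum of its diagonal entries.
Diagonal entries of A: A[0][0] = 5, A[1][1] = -2.
tr(A) = 5 - 2 = 3.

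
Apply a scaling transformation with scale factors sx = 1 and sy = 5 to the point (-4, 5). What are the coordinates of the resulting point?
(-4, 25)

Scaling matrix:
[[1, 0], [0, 5]]
Result: (-4 × 1, 5 × 5) = (-4, 25)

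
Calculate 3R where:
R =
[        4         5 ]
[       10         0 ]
3R =
[       12        15 ]
[       30         0 ]

Scalar multiplication is elementwise: (3R)[i][j] = 3 * R[i][j].
  (3R)[0][0] = 3 * (4) = 12
  (3R)[0][1] = 3 * (5) = 15
  (3R)[1][0] = 3 * (10) = 30
  (3R)[1][1] = 3 * (0) = 0
3R =
[       12        15 ]
[       30         0 ]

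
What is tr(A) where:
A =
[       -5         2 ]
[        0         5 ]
tr(A) = -5 + 5 = 0

The trace of a square matrix is the sum of its diagonal entries.
Diagonal entries of A: A[0][0] = -5, A[1][1] = 5.
tr(A) = -5 + 5 = 0.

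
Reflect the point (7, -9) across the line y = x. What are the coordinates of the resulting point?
(-9, 7)

Reflection across line y = x: (7, -9) → (-9, 7)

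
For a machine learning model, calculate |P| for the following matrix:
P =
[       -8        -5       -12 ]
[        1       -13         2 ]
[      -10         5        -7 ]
det(P) = 917

Expand along row 0 (cofactor expansion): det(P) = a*(e*i - f*h) - b*(d*i - f*g) + c*(d*h - e*g), where the 3×3 is [[a, b, c], [d, e, f], [g, h, i]].
Minor M_00 = (-13)*(-7) - (2)*(5) = 91 - 10 = 81.
Minor M_01 = (1)*(-7) - (2)*(-10) = -7 + 20 = 13.
Minor M_02 = (1)*(5) - (-13)*(-10) = 5 - 130 = -125.
det(P) = (-8)*(81) - (-5)*(13) + (-12)*(-125) = -648 + 65 + 1500 = 917.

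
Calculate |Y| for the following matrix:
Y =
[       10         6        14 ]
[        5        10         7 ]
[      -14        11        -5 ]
det(Y) = 1022

Expand along row 0 (cofactor expansion): det(Y) = a*(e*i - f*h) - b*(d*i - f*g) + c*(d*h - e*g), where the 3×3 is [[a, b, c], [d, e, f], [g, h, i]].
Minor M_00 = (10)*(-5) - (7)*(11) = -50 - 77 = -127.
Minor M_01 = (5)*(-5) - (7)*(-14) = -25 + 98 = 73.
Minor M_02 = (5)*(11) - (10)*(-14) = 55 + 140 = 195.
det(Y) = (10)*(-127) - (6)*(73) + (14)*(195) = -1270 - 438 + 2730 = 1022.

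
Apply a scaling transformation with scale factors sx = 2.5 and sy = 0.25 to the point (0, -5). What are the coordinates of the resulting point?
(0.0, -1.25)

Scaling matrix:
[[2.50, 0], [0, 0.25]]
Result: (0 × 2.5, -5 × 0.25) = (0.0, -1.25)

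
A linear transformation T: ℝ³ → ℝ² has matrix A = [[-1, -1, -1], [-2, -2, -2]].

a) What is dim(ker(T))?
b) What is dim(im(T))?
dim(ker) = 2, dim(im) = 1

Observe that row 2 = 2 × row 1 (so the rows are linearly dependent).
Thus rank(A) = 1 (only one linearly independent row).
dim(im(T)) = rank(A) = 1.
By the rank-nullity theorem applied to T: ℝ³ → ℝ², rank(A) + nullity(A) = 3 (the domain dimension), so dim(ker(T)) = 3 - 1 = 2.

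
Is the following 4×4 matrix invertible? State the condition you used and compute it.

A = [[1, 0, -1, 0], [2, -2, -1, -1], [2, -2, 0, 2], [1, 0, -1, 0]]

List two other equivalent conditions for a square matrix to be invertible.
No, not invertible; det(A) = 0 (two rows are equal, so the rows are linearly dependent). Equivalent conditions (failing for this A): rank(A) < 4; Ax = 0 has non-trivial solutions; 0 is an eigenvalue; the columns are linearly dependent.

To check invertibility, compute det(A).
In this matrix, row 0 and the last row are identical, so one row is a scalar multiple of another and the rows are linearly dependent.
A matrix with linearly dependent rows has det = 0 and is not invertible.
Equivalent failed conditions:
- rank(A) < 4.
- Ax = 0 has non-trivial solutions.
- 0 is an eigenvalue.
- The columns are linearly dependent.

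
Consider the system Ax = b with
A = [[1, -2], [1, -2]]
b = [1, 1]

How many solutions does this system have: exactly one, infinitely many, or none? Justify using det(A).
Infinitely many solutions

det(A) = (1)*(-2) - (-2)*(1) = 0, so A is singular (column 2 is -2 times column 1).
b = [1, 1] = 1 * column 1 of A, so b lies in the column space of A.
A singular matrix whose right-hand side is in its column space gives a 1-parameter family of solutions — infinitely many.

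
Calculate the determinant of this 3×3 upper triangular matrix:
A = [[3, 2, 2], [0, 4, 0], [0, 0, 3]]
36

The determinant of a triangular matrix is the product of its diagonal entries (the off-diagonal entries above the diagonal do not affect it).
det(A) = (3) * (4) * (3) = 36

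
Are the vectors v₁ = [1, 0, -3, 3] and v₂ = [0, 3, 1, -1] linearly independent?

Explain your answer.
Yes, linearly independent

Two vectors are linearly dependent iff one is a scalar multiple of the other.
No single scalar k satisfies v₂ = k·v₁ (the ratios of corresponding entries disagree), so v₁ and v₂ are linearly independent.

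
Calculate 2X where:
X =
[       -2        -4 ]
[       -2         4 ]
2X =
[       -4        -8 ]
[       -4         8 ]

Scalar multiplication is elementwise: (2X)[i][j] = 2 * X[i][j].
  (2X)[0][0] = 2 * (-2) = -4
  (2X)[0][1] = 2 * (-4) = -8
  (2X)[1][0] = 2 * (-2) = -4
  (2X)[1][1] = 2 * (4) = 8
2X =
[       -4        -8 ]
[       -4         8 ]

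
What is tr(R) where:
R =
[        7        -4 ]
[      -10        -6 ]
tr(R) = 7 - 6 = 1

The trace of a square matrix is the sum of its diagonal entries.
Diagonal entries of R: R[0][0] = 7, R[1][1] = -6.
tr(R) = 7 - 6 = 1.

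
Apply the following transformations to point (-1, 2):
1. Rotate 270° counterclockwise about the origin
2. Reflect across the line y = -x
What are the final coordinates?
(-1, -2)

Step 1: Rotate 270° → (2, 1)
Step 2: Reflect across the line y = -x → (-1, -2)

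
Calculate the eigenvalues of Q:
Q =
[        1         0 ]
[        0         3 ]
λ = 1, 3

Solve det(Q - λI) = 0. For a 2×2 matrix the characteristic equation is λ² - (trace)λ + det = 0.
trace(Q) = a + d = 1 + 3 = 4.
det(Q) = a*d - b*c = (1)*(3) - (0)*(0) = 3 - 0 = 3.
Characteristic equation: λ² - (4)λ + (3) = 0.
Discriminant = (4)² - 4*(3) = 16 - 12 = 4.
λ = (4 ± √4) / 2 = (4 ± 2) / 2 = 1, 3.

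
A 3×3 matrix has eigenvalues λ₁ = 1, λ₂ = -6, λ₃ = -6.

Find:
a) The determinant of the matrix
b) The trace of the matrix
det = 36, trace = -11

Two standard eigenvalue identities:
- det(A) equals the product of the eigenvalues (counted with multiplicity).
- trace(A) equals the sum of the eigenvalues.
det(A) = (1)*(-6)*(-6) = 36.
trace(A) = 1 - 6 - 6 = -11.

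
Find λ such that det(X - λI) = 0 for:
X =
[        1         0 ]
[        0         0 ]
λ = 0, 1

Solve det(X - λI) = 0. For a 2×2 matrix the characteristic equation is λ² - (trace)λ + det = 0.
trace(X) = a + d = 1 + 0 = 1.
det(X) = a*d - b*c = (1)*(0) - (0)*(0) = 0 - 0 = 0.
Characteristic equation: λ² - (1)λ + (0) = 0.
Discriminant = (1)² - 4*(0) = 1 - 0 = 1.
λ = (1 ± √1) / 2 = (1 ± 1) / 2 = 0, 1.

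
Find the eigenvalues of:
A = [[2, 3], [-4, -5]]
λ = -2, -1

Solve det(A - λI) = 0. For a 2×2 matrix this is λ² - (trace)λ + det = 0.
trace(A) = 2 - 5 = -3.
det(A) = (2)*(-5) - (3)*(-4) = -10 + 12 = 2.
Characteristic equation: λ² - (-3)λ + (2) = 0.
Discriminant: (-3)² - 4*(2) = 9 - 8 = 1.
Roots: λ = (-3 ± √1) / 2 = -2, -1.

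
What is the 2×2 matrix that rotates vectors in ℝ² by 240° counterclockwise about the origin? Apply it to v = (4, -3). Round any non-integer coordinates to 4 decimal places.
R = [[-1/2, √3/2], [-√3/2, -1/2]]; R·v = (-4.5981, -1.9641)

A counterclockwise rotation by angle θ in ℝ² has matrix R(θ) = [[cos θ, -sin θ], [sin θ, cos θ]].
For θ = 240°: cos θ = -1/2, sin θ = -√3/2.
R(240°) = [[-1/2, √3/2], [-√3/2, -1/2]].
R·v = [-1/2·4 + (√3/2)·-3, -√3/2·4 + -1/2·-3] = (-4.5981, -1.9641).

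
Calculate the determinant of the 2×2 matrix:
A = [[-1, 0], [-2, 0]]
0

For A = [[a, b], [c, d]], det(A) = a*d - b*c.
det(A) = (-1)*(0) - (0)*(-2) = 0 - 0 = 0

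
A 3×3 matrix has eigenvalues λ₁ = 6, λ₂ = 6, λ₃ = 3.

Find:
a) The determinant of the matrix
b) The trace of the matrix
det = 108, trace = 15

Two standard eigenvalue identities:
- det(A) equals the product of the eigenvalues (counted with multiplicity).
- trace(A) equals the sum of the eigenvalues.
det(A) = (6)*(6)*(3) = 108.
trace(A) = 6 + 6 + 3 = 15.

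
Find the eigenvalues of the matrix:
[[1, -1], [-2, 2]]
λ = 0 and λ = 3

Characteristic equation: det(A - λI) = 0
λ² - (trace)λ + (det) = 0
λ² - (3)λ + (0) = 0
λ² - 3λ + 0 = 0
Solving: λ = 0, 3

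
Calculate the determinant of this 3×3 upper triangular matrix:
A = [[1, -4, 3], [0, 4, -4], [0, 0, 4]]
16

The determinant of a triangular matrix is the product of its diagonal entries (the off-diagonal entries above the diagonal do not affect it).
det(A) = (1) * (4) * (4) = 16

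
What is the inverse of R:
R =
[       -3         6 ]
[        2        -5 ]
det(R) = 3
R⁻¹ =
[     -5/3        -2 ]
[     -2/3        -1 ]

For a 2×2 matrix R = [[a, b], [c, d]] with det(R) ≠ 0, R⁻¹ = (1/det(R)) * [[d, -b], [-c, a]].
det(R) = (-3)*(-5) - (6)*(2) = 15 - 12 = 3.
R⁻¹ = (1/3) * [[-5, -6], [-2, -3]].
Dividing each entry by 3 and reducing:
R⁻¹ =
[     -5/3        -2 ]
[     -2/3        -1 ]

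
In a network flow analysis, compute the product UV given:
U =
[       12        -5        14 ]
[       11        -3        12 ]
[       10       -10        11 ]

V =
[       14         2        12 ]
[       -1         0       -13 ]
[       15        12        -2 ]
UV =
[      383       192       181 ]
[      337       166       147 ]
[      315       152       228 ]

Matrix multiplication: (UV)[i][j] = sum over k of U[i][k] * V[k][j].
  (UV)[0][0] = (12)*(14) + (-5)*(-1) + (14)*(15) = 383
  (UV)[0][1] = (12)*(2) + (-5)*(0) + (14)*(12) = 192
  (UV)[0][2] = (12)*(12) + (-5)*(-13) + (14)*(-2) = 181
  (UV)[1][0] = (11)*(14) + (-3)*(-1) + (12)*(15) = 337
  (UV)[1][1] = (11)*(2) + (-3)*(0) + (12)*(12) = 166
  (UV)[1][2] = (11)*(12) + (-3)*(-13) + (12)*(-2) = 147
  (UV)[2][0] = (10)*(14) + (-10)*(-1) + (11)*(15) = 315
  (UV)[2][1] = (10)*(2) + (-10)*(0) + (11)*(12) = 152
  (UV)[2][2] = (10)*(12) + (-10)*(-13) + (11)*(-2) = 228
UV =
[      383       192       181 ]
[      337       166       147 ]
[      315       152       228 ]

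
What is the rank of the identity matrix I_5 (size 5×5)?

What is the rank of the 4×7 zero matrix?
rank(I_5) = 5, rank(0) = 0

The identity I_5 has 5 columns that are the standard basis vectors e_1, …, e_5. These are linearly independent, so all 5 columns are pivots and rank(I_5) = 5.
The 4×7 zero matrix has every entry zero, so every row is the zero row and there are no pivots; rank(0) = 0.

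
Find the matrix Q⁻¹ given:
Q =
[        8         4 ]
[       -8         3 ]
det(Q) = 56
Q⁻¹ =
[     3/56     -1/14 ]
[      1/7       1/7 ]

For a 2×2 matrix Q = [[a, b], [c, d]] with det(Q) ≠ 0, Q⁻¹ = (1/det(Q)) * [[d, -b], [-c, a]].
det(Q) = (8)*(3) - (4)*(-8) = 24 + 32 = 56.
Q⁻¹ = (1/56) * [[3, -4], [8, 8]].
Dividing each entry by 56 and reducing:
Q⁻¹ =
[     3/56     -1/14 ]
[      1/7       1/7 ]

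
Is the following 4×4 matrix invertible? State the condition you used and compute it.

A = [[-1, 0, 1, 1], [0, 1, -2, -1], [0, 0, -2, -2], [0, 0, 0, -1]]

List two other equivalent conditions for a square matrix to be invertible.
Yes, invertible; det(A) = -2 ≠ 0. Equivalent conditions: rank(A) = 4; Ax = 0 has only the trivial solution; 0 is not an eigenvalue; the columns of A are linearly independent.

To check invertibility, compute det(A).
The given matrix is triangular, so det(A) equals the product of its diagonal entries = -2 ≠ 0.
Since det(A) ≠ 0, A is invertible.
Equivalent conditions for a square matrix A to be invertible:
- rank(A) = 4 (full rank).
- The homogeneous system Ax = 0 has only the trivial solution x = 0.
- 0 is not an eigenvalue of A.
- The columns (equivalently rows) of A are linearly independent.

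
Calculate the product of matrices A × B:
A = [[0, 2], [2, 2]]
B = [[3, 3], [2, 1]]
[[4, 2], [10, 8]]

Matrix multiplication:
C[0][0] = 0×3 + 2×2 = 4
C[0][1] = 0×3 + 2×1 = 2
C[1][0] = 2×3 + 2×2 = 10
C[1][1] = 2×3 + 2×1 = 8
Result: [[4, 2], [10, 8]]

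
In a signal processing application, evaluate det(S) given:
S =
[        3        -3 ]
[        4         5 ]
det(S) = 27

For a 2×2 matrix [[a, b], [c, d]], det = a*d - b*c.
det(S) = (3)*(5) - (-3)*(4) = 15 + 12 = 27.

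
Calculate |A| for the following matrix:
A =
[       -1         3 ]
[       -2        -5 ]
det(A) = 11

For a 2×2 matrix [[a, b], [c, d]], det = a*d - b*c.
det(A) = (-1)*(-5) - (3)*(-2) = 5 + 6 = 11.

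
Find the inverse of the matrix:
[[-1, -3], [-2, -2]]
[[1/2, -3/4], [-1/2, 1/4]]

For [[a,b],[c,d]], inverse = (1/det)·[[d,-b],[-c,a]]
det = -1·-2 - -3·-2 = -4
Inverse = (1/-4)·[[-2, 3], [2, -1]]
        = [[1/2, -3/4], [-1/2, 1/4]]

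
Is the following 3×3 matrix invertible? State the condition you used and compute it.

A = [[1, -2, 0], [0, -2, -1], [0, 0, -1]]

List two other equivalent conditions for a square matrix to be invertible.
Yes, invertible; det(A) = 2 ≠ 0. Equivalent conditions: rank(A) = 3; Ax = 0 has only the trivial solution; 0 is not an eigenvalue; the columns of A are linearly independent.

To check invertibility, compute det(A).
The given matrix is triangular, so det(A) equals the product of its diagonal entries = 2 ≠ 0.
Since det(A) ≠ 0, A is invertible.
Equivalent conditions for a square matrix A to be invertible:
- rank(A) = 3 (full rank).
- The homogeneous system Ax = 0 has only the trivial solution x = 0.
- 0 is not an eigenvalue of A.
- The columns (equivalently rows) of A are linearly independent.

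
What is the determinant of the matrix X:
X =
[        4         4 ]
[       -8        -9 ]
det(X) = -4

For a 2×2 matrix [[a, b], [c, d]], det = a*d - b*c.
det(X) = (4)*(-9) - (4)*(-8) = -36 + 32 = -4.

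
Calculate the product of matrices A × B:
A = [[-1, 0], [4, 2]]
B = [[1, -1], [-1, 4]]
[[-1, 1], [2, 4]]

Matrix multiplication:
C[0][0] = -1×1 + 0×-1 = -1
C[0][1] = -1×-1 + 0×4 = 1
C[1][0] = 4×1 + 2×-1 = 2
C[1][1] = 4×-1 + 2×4 = 4
Result: [[-1, 1], [2, 4]]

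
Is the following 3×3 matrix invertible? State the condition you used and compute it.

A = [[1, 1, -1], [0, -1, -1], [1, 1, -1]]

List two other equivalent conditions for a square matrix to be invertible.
No, not invertible; det(A) = 0 (two rows are equal, so the rows are linearly dependent). Equivalent conditions (failing for this A): rank(A) < 3; Ax = 0 has non-trivial solutions; 0 is an eigenvalue; the columns are linearly dependent.

To check invertibility, compute det(A).
In this matrix, row 0 and the last row are identical, so one row is a scalar multiple of another and the rows are linearly dependent.
A matrix with linearly dependent rows has det = 0 and is not invertible.
Equivalent failed conditions:
- rank(A) < 3.
- Ax = 0 has non-trivial solutions.
- 0 is an eigenvalue.
- The columns are linearly dependent.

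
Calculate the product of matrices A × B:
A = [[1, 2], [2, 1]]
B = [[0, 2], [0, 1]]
[[0, 4], [0, 5]]

Matrix multiplication:
C[0][0] = 1×0 + 2×0 = 0
C[0][1] = 1×2 + 2×1 = 4
C[1][0] = 2×0 + 1×0 = 0
C[1][1] = 2×2 + 1×1 = 5
Result: [[0, 4], [0, 5]]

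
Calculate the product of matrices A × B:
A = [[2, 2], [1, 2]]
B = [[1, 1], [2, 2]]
[[6, 6], [5, 5]]

Matrix multiplication:
C[0][0] = 2×1 + 2×2 = 6
C[0][1] = 2×1 + 2×2 = 6
C[1][0] = 1×1 + 2×2 = 5
C[1][1] = 1×1 + 2×2 = 5
Result: [[6, 6], [5, 5]]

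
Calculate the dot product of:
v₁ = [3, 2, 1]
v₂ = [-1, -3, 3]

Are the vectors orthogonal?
-6, No

The dot product is the sum of products of corresponding components.
v₁·v₂ = (3)*(-1) + (2)*(-3) + (1)*(3) = -3 - 6 + 3 = -6.
Two vectors are orthogonal iff their dot product is 0; here the dot product is -6, so the vectors are not orthogonal.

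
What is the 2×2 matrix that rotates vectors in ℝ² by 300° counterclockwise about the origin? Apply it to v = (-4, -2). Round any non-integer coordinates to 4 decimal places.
R = [[1/2, √3/2], [-√3/2, 1/2]]; R·v = (-3.7321, 2.4641)

A counterclockwise rotation by angle θ in ℝ² has matrix R(θ) = [[cos θ, -sin θ], [sin θ, cos θ]].
For θ = 300°: cos θ = 1/2, sin θ = -√3/2.
R(300°) = [[1/2, √3/2], [-√3/2, 1/2]].
R·v = [1/2·-4 + (√3/2)·-2, -√3/2·-4 + 1/2·-2] = (-3.7321, 2.4641).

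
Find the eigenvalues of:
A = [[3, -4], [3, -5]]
λ = -3, 1

Solve det(A - λI) = 0. For a 2×2 matrix this is λ² - (trace)λ + det = 0.
trace(A) = 3 - 5 = -2.
det(A) = (3)*(-5) - (-4)*(3) = -15 + 12 = -3.
Characteristic equation: λ² - (-2)λ + (-3) = 0.
Discriminant: (-2)² - 4*(-3) = 4 + 12 = 16.
Roots: λ = (-2 ± √16) / 2 = -3, 1.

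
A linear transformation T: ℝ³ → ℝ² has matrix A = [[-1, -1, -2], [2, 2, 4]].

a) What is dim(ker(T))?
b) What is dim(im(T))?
dim(ker) = 2, dim(im) = 1

Observe that row 2 = -2 × row 1 (so the rows are linearly dependent).
Thus rank(A) = 1 (only one linearly independent row).
dim(im(T)) = rank(A) = 1.
By the rank-nullity theorem applied to T: ℝ³ → ℝ², rank(A) + nullity(A) = 3 (the domain dimension), so dim(ker(T)) = 3 - 1 = 2.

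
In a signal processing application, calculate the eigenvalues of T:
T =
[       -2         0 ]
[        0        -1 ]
λ = -2, -1

Solve det(T - λI) = 0. For a 2×2 matrix the characteristic equation is λ² - (trace)λ + det = 0.
trace(T) = a + d = -2 - 1 = -3.
det(T) = a*d - b*c = (-2)*(-1) - (0)*(0) = 2 - 0 = 2.
Characteristic equation: λ² - (-3)λ + (2) = 0.
Discriminant = (-3)² - 4*(2) = 9 - 8 = 1.
λ = (-3 ± √1) / 2 = (-3 ± 1) / 2 = -2, -1.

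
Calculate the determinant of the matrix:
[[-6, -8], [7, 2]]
44

For a 2×2 matrix [[a, b], [c, d]], det = ad - bc
det = (-6)(2) - (-8)(7) = -12 - -56 = 44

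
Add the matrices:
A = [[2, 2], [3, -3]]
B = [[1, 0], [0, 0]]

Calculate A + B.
[[3, 2], [3, -3]]

Add corresponding elements:
(2)+(1)=3
(2)+(0)=2
(3)+(0)=3
(-3)+(0)=-3
A + B = [[3, 2], [3, -3]]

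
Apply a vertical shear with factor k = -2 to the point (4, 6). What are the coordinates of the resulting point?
(4, -2)

Shear matrix for vertical shear with factor k = -2:
[[1, 0], [-2, 1]]
Result: (4, 6) → (4, -2)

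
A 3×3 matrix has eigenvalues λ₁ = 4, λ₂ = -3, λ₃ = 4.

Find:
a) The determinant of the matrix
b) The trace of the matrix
det = -48, trace = 5

Two standard eigenvalue identities:
- det(A) equals the product of the eigenvalues (counted with multiplicity).
- trace(A) equals the sum of the eigenvalues.
det(A) = (4)*(-3)*(4) = -48.
trace(A) = 4 - 3 + 4 = 5.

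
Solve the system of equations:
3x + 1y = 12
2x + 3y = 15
x = 3, y = 3

Use elimination (row reduction):
Equation 1: 3x + 1y = 12.
Equation 2: 2x + 3y = 15.
Multiply Eq1 by 2 and Eq2 by 3: 6x + 2y = 24;  6x + 9y = 45.
Subtract: (7)y = 21, so y = 3.
Back-substitute into Eq1: 3x + 1*(3) = 12, so x = 3.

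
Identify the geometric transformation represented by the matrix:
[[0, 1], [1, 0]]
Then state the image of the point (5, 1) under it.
reflection across the line y = x; image of (5, 1) is (1, 5)

This is a symmetric orthogonal matrix with determinant -1, which characterizes a reflection in ℝ².
The matrix [[0, 1], [1, 0]] represents: reflection across the line y = x.
Applying it to (5, 1): [0·5 + 1·1, 1·5 + 0·1] = (1, 5).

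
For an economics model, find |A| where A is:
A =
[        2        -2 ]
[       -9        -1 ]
det(A) = -20

For a 2×2 matrix [[a, b], [c, d]], det = a*d - b*c.
det(A) = (2)*(-1) - (-2)*(-9) = -2 - 18 = -20.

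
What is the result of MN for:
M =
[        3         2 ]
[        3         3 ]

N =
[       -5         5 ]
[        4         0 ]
MN =
[       -7        15 ]
[       -3        15 ]

Matrix multiplication: (MN)[i][j] = sum over k of M[i][k] * N[k][j].
  (MN)[0][0] = (3)*(-5) + (2)*(4) = -7
  (MN)[0][1] = (3)*(5) + (2)*(0) = 15
  (MN)[1][0] = (3)*(-5) + (3)*(4) = -3
  (MN)[1][1] = (3)*(5) + (3)*(0) = 15
MN =
[       -7        15 ]
[       -3        15 ]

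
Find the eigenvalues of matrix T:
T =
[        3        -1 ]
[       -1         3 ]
λ = 2, 4

Solve det(T - λI) = 0. For a 2×2 matrix the characteristic equation is λ² - (trace)λ + det = 0.
trace(T) = a + d = 3 + 3 = 6.
det(T) = a*d - b*c = (3)*(3) - (-1)*(-1) = 9 - 1 = 8.
Characteristic equation: λ² - (6)λ + (8) = 0.
Discriminant = (6)² - 4*(8) = 36 - 32 = 4.
λ = (6 ± √4) / 2 = (6 ± 2) / 2 = 2, 4.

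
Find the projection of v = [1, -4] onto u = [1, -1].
[5/2, -5/2]

The projection of v onto u is proj_u(v) = ((v·u) / (u·u)) · u.
v·u = (1)*(1) + (-4)*(-1) = 5.
u·u = (1)*(1) + (-1)*(-1) = 2.
coefficient = 5 / 2 = 5/2.
proj_u(v) = 5/2 · [1, -1] = [5/2, -5/2].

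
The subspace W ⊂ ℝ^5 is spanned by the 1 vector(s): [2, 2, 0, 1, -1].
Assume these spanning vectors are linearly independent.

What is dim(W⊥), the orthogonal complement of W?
dim(W⊥) = 4

For any subspace W of ℝ^n, dim(W) + dim(W⊥) = n (the whole-space dimension).
Here the given 1 vectors are linearly independent, so dim(W) = 1.
Thus dim(W⊥) = n - dim(W) = 5 - 1 = 4.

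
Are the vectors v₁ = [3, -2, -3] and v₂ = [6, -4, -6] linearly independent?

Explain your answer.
No, linearly dependent (v₂ = 2·v₁)

Check whether there is a scalar k with v₂ = k·v₁.
Comparing components, k = 2 satisfies 2·[3, -2, -3] = [6, -4, -6].
Since v₂ is a scalar multiple of v₁, the two vectors are linearly dependent.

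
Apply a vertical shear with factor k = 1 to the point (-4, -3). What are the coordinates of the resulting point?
(-4, -7)

Shear matrix for vertical shear with factor k = 1:
[[1, 0], [1, 1]]
Result: (-4, -3) → (-4, -7)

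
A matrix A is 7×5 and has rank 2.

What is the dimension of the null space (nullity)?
3

The rank-nullity theorem for an m×n matrix states:
rank(A) + nullity(A) = n (the number of columns).
Here n = 5 and rank(A) = 2, so nullity(A) = 5 - 2 = 3.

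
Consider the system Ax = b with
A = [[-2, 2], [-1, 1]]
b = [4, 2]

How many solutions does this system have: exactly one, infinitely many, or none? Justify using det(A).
Infinitely many solutions

det(A) = (-2)*(1) - (2)*(-1) = 0, so A is singular (column 2 is -1 times column 1).
b = [4, 2] = -2 * column 1 of A, so b lies in the column space of A.
A singular matrix whose right-hand side is in its column space gives a 1-parameter family of solutions — infinitely many.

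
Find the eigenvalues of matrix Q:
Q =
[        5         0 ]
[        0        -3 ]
λ = -3, 5

Solve det(Q - λI) = 0. For a 2×2 matrix the characteristic equation is λ² - (trace)λ + det = 0.
trace(Q) = a + d = 5 - 3 = 2.
det(Q) = a*d - b*c = (5)*(-3) - (0)*(0) = -15 - 0 = -15.
Characteristic equation: λ² - (2)λ + (-15) = 0.
Discriminant = (2)² - 4*(-15) = 4 + 60 = 64.
λ = (2 ± √64) / 2 = (2 ± 8) / 2 = -3, 5.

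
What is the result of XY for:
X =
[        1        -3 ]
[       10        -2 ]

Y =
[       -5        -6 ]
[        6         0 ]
XY =
[      -23        -6 ]
[      -62       -60 ]

Matrix multiplication: (XY)[i][j] = sum over k of X[i][k] * Y[k][j].
  (XY)[0][0] = (1)*(-5) + (-3)*(6) = -23
  (XY)[0][1] = (1)*(-6) + (-3)*(0) = -6
  (XY)[1][0] = (10)*(-5) + (-2)*(6) = -62
  (XY)[1][1] = (10)*(-6) + (-2)*(0) = -60
XY =
[      -23        -6 ]
[      -62       -60 ]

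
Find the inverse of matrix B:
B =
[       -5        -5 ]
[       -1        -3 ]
det(B) = 10
B⁻¹ =
[    -3/10       1/2 ]
[     1/10      -1/2 ]

For a 2×2 matrix B = [[a, b], [c, d]] with det(B) ≠ 0, B⁻¹ = (1/det(B)) * [[d, -b], [-c, a]].
det(B) = (-5)*(-3) - (-5)*(-1) = 15 - 5 = 10.
B⁻¹ = (1/10) * [[-3, 5], [1, -5]].
Dividing each entry by 10 and reducing:
B⁻¹ =
[    -3/10       1/2 ]
[     1/10      -1/2 ]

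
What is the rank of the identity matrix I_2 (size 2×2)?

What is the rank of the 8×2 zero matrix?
rank(I_2) = 2, rank(0) = 0

The identity I_2 has 2 columns that are the standard basis vectors e_1, …, e_2. These are linearly independent, so all 2 columns are pivots and rank(I_2) = 2.
The 8×2 zero matrix has every entry zero, so every row is the zero row and there are no pivots; rank(0) = 0.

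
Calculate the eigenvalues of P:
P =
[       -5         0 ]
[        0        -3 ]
λ = -5, -3

Solve det(P - λI) = 0. For a 2×2 matrix the characteristic equation is λ² - (trace)λ + det = 0.
trace(P) = a + d = -5 - 3 = -8.
det(P) = a*d - b*c = (-5)*(-3) - (0)*(0) = 15 - 0 = 15.
Characteristic equation: λ² - (-8)λ + (15) = 0.
Discriminant = (-8)² - 4*(15) = 64 - 60 = 4.
λ = (-8 ± √4) / 2 = (-8 ± 2) / 2 = -5, -3.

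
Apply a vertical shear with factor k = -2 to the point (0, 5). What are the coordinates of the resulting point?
(0, 5)

Shear matrix for vertical shear with factor k = -2:
[[1, 0], [-2, 1]]
Result: (0, 5) → (0, 5)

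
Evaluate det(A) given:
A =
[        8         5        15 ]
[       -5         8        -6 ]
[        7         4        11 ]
det(A) = -179

Expand along row 0 (cofactor expansion): det(A) = a*(e*i - f*h) - b*(d*i - f*g) + c*(d*h - e*g), where the 3×3 is [[a, b, c], [d, e, f], [g, h, i]].
Minor M_00 = (8)*(11) - (-6)*(4) = 88 + 24 = 112.
Minor M_01 = (-5)*(11) - (-6)*(7) = -55 + 42 = -13.
Minor M_02 = (-5)*(4) - (8)*(7) = -20 - 56 = -76.
det(A) = (8)*(112) - (5)*(-13) + (15)*(-76) = 896 + 65 - 1140 = -179.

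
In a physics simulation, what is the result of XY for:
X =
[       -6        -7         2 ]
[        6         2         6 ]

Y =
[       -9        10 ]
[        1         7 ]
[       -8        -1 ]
XY =
[       31      -111 ]
[     -100        68 ]

Matrix multiplication: (XY)[i][j] = sum over k of X[i][k] * Y[k][j].
  (XY)[0][0] = (-6)*(-9) + (-7)*(1) + (2)*(-8) = 31
  (XY)[0][1] = (-6)*(10) + (-7)*(7) + (2)*(-1) = -111
  (XY)[1][0] = (6)*(-9) + (2)*(1) + (6)*(-8) = -100
  (XY)[1][1] = (6)*(10) + (2)*(7) + (6)*(-1) = 68
XY =
[       31      -111 ]
[     -100        68 ]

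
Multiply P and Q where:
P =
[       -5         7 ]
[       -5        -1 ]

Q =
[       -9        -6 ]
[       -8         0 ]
PQ =
[      -11        30 ]
[       53        30 ]

Matrix multiplication: (PQ)[i][j] = sum over k of P[i][k] * Q[k][j].
  (PQ)[0][0] = (-5)*(-9) + (7)*(-8) = -11
  (PQ)[0][1] = (-5)*(-6) + (7)*(0) = 30
  (PQ)[1][0] = (-5)*(-9) + (-1)*(-8) = 53
  (PQ)[1][1] = (-5)*(-6) + (-1)*(0) = 30
PQ =
[      -11        30 ]
[       53        30 ]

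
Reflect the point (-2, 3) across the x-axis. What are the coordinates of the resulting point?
(-2, -3)

Reflection across x-axis: (-2, 3) → (-2, -3)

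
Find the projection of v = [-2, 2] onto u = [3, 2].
[-6/13, -4/13]

The projection of v onto u is proj_u(v) = ((v·u) / (u·u)) · u.
v·u = (-2)*(3) + (2)*(2) = -2.
u·u = (3)*(3) + (2)*(2) = 13.
coefficient = -2 / 13 = -2/13.
proj_u(v) = -2/13 · [3, 2] = [-6/13, -4/13].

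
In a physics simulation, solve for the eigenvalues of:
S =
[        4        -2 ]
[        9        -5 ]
λ = -2, 1

Solve det(S - λI) = 0. For a 2×2 matrix the characteristic equation is λ² - (trace)λ + det = 0.
trace(S) = a + d = 4 - 5 = -1.
det(S) = a*d - b*c = (4)*(-5) - (-2)*(9) = -20 + 18 = -2.
Characteristic equation: λ² - (-1)λ + (-2) = 0.
Discriminant = (-1)² - 4*(-2) = 1 + 8 = 9.
λ = (-1 ± √9) / 2 = (-1 ± 3) / 2 = -2, 1.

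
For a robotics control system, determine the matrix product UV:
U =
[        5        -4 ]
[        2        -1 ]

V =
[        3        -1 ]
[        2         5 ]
UV =
[        7       -25 ]
[        4        -7 ]

Matrix multiplication: (UV)[i][j] = sum over k of U[i][k] * V[k][j].
  (UV)[0][0] = (5)*(3) + (-4)*(2) = 7
  (UV)[0][1] = (5)*(-1) + (-4)*(5) = -25
  (UV)[1][0] = (2)*(3) + (-1)*(2) = 4
  (UV)[1][1] = (2)*(-1) + (-1)*(5) = -7
UV =
[        7       -25 ]
[        4        -7 ]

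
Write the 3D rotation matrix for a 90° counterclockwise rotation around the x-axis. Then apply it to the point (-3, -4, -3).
R = [[1, 0, 0], [0, 0, -1], [0, 1, 0]]; R·(-3, -4, -3) = (-3, 3, -4)

Rotation matrix for 90° around x-axis:
cos(90°) = 0, sin(90°) = 1
R = [[1, 0, 0], [0, 0, -1], [0, 1, 0]]
Apply to (-3, -4, -3): R·[-3, -4, -3]ᵀ = (-3, 3, -4)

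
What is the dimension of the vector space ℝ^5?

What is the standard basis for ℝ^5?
Dimension = 5; standard basis = {e_1, e_2, e_3, e_4, e_5}

ℝ^5 is the space of 5-tuples of real numbers; its dimension is 5.
The standard basis consists of 5 vectors: e_1, e_2, e_3, e_4, e_5, where e_i is the vector with 1 in position i and 0 elsewhere.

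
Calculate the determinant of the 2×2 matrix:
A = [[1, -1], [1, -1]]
0

For A = [[a, b], [c, d]], det(A) = a*d - b*c.
det(A) = (1)*(-1) - (-1)*(1) = -1 - -1 = 0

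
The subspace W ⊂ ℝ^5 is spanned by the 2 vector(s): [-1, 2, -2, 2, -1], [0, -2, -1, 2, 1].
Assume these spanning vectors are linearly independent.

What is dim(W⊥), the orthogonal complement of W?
dim(W⊥) = 3

For any subspace W of ℝ^n, dim(W) + dim(W⊥) = n (the whole-space dimension).
Here the given 2 vectors are linearly independent, so dim(W) = 2.
Thus dim(W⊥) = n - dim(W) = 5 - 2 = 3.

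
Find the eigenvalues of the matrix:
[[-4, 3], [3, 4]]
λ = -5 and λ = 5

Characteristic equation: det(A - λI) = 0
λ² - (trace)λ + (det) = 0
λ² - (0)λ + (-25) = 0
λ² - 0λ - 25 = 0
Solving: λ = -5, 5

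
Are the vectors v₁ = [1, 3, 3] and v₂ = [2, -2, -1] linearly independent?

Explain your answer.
Yes, linearly independent

Two vectors are linearly dependent iff one is a scalar multiple of the other.
No single scalar k satisfies v₂ = k·v₁ (the ratios of corresponding entries disagree), so v₁ and v₂ are linearly independent.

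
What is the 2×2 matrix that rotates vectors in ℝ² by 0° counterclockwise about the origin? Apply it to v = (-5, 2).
R = [[1, 0], [0, 1]]; R·v = (-5, 2)

A counterclockwise rotation by angle θ in ℝ² has matrix R(θ) = [[cos θ, -sin θ], [sin θ, cos θ]].
For θ = 0°: cos θ = 1, sin θ = 0.
R(0°) = [[1, 0], [0, 1]].
R·v = [1·-5 + (0)·2, 0·-5 + 1·2] = (-5, 2).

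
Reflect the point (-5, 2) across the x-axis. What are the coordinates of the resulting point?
(-5, -2)

Reflection across x-axis: (-5, 2) → (-5, -2)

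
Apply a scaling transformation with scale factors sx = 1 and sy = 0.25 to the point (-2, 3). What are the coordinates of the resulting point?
(-2, 0.75)

Scaling matrix:
[[1, 0], [0, 0.25]]
Result: (-2 × 1, 3 × 0.25) = (-2, 0.75)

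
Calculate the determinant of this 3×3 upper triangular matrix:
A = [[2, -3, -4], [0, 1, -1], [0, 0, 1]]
2

The determinant of a triangular matrix is the product of its diagonal entries (the off-diagonal entries above the diagonal do not affect it).
det(A) = (2) * (1) * (1) = 2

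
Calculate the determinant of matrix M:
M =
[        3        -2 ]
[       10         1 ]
det(M) = 23

For a 2×2 matrix [[a, b], [c, d]], det = a*d - b*c.
det(M) = (3)*(1) - (-2)*(10) = 3 + 20 = 23.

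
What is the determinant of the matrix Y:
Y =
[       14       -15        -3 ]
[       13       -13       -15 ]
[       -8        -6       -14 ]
det(Y) = -2696

Expand along row 0 (cofactor expansion): det(Y) = a*(e*i - f*h) - b*(d*i - f*g) + c*(d*h - e*g), where the 3×3 is [[a, b, c], [d, e, f], [g, h, i]].
Minor M_00 = (-13)*(-14) - (-15)*(-6) = 182 - 90 = 92.
Minor M_01 = (13)*(-14) - (-15)*(-8) = -182 - 120 = -302.
Minor M_02 = (13)*(-6) - (-13)*(-8) = -78 - 104 = -182.
det(Y) = (14)*(92) - (-15)*(-302) + (-3)*(-182) = 1288 - 4530 + 546 = -2696.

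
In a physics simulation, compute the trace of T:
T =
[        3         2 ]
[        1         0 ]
tr(T) = 3 + 0 = 3

The trace of a square matrix is the sum of its diagonal entries.
Diagonal entries of T: T[0][0] = 3, T[1][1] = 0.
tr(T) = 3 + 0 = 3.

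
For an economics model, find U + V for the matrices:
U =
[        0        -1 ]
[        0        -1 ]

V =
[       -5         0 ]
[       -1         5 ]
U + V =
[       -5        -1 ]
[       -1         4 ]

Matrix addition is elementwise: (U+V)[i][j] = U[i][j] + V[i][j].
  (U+V)[0][0] = (0) + (-5) = -5
  (U+V)[0][1] = (-1) + (0) = -1
  (U+V)[1][0] = (0) + (-1) = -1
  (U+V)[1][1] = (-1) + (5) = 4
U + V =
[       -5        -1 ]
[       -1         4 ]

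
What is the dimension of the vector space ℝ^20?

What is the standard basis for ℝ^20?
Dimension = 20; standard basis = {e_1, e_2, e_3, …, e_20}

ℝ^20 is the space of 20-tuples of real numbers; its dimension is 20.
The standard basis consists of 20 vectors: e_1, e_2, e_3, …, e_20, where e_i is the vector with 1 in position i and 0 elsewhere.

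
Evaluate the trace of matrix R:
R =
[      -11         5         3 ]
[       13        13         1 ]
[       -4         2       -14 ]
tr(R) = -11 + 13 - 14 = -12

The trace of a square matrix is the sum of its diagonal entries.
Diagonal entries of R: R[0][0] = -11, R[1][1] = 13, R[2][2] = -14.
tr(R) = -11 + 13 - 14 = -12.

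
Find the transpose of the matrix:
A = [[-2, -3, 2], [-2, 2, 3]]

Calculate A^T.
[[-2, -2], [-3, 2], [2, 3]]

The transpose sends entry (i,j) to (j,i); rows become columns.
Row 0 of A: [-2, -3, 2] -> column 0 of A^T.
Row 1 of A: [-2, 2, 3] -> column 1 of A^T.
A^T = [[-2, -2], [-3, 2], [2, 3]]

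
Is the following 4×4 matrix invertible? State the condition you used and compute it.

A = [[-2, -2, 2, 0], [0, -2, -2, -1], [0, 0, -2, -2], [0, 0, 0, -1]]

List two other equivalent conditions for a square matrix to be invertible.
Yes, invertible; det(A) = 8 ≠ 0. Equivalent conditions: rank(A) = 4; Ax = 0 has only the trivial solution; 0 is not an eigenvalue; the columns of A are linearly independent.

To check invertibility, compute det(A).
The given matrix is triangular, so det(A) equals the product of its diagonal entries = 8 ≠ 0.
Since det(A) ≠ 0, A is invertible.
Equivalent conditions for a square matrix A to be invertible:
- rank(A) = 4 (full rank).
- The homogeneous system Ax = 0 has only the trivial solution x = 0.
- 0 is not an eigenvalue of A.
- The columns (equivalently rows) of A are linearly independent.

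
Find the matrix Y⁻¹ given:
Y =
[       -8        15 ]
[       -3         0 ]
det(Y) = 45
Y⁻¹ =
[        0      -1/3 ]
[     1/15     -8/45 ]

For a 2×2 matrix Y = [[a, b], [c, d]] with det(Y) ≠ 0, Y⁻¹ = (1/det(Y)) * [[d, -b], [-c, a]].
det(Y) = (-8)*(0) - (15)*(-3) = 0 + 45 = 45.
Y⁻¹ = (1/45) * [[0, -15], [3, -8]].
Dividing each entry by 45 and reducing:
Y⁻¹ =
[        0      -1/3 ]
[     1/15     -8/45 ]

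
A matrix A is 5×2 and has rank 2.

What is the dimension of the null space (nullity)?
0

The rank-nullity theorem for an m×n matrix states:
rank(A) + nullity(A) = n (the number of columns).
Here n = 2 and rank(A) = 2, so nullity(A) = 2 - 2 = 0.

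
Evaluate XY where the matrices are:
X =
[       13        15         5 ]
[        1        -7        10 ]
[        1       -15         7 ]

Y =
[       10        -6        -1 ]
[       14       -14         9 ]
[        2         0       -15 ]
XY =
[      350      -288        47 ]
[      -68        92      -214 ]
[     -186       204      -241 ]

Matrix multiplication: (XY)[i][j] = sum over k of X[i][k] * Y[k][j].
  (XY)[0][0] = (13)*(10) + (15)*(14) + (5)*(2) = 350
  (XY)[0][1] = (13)*(-6) + (15)*(-14) + (5)*(0) = -288
  (XY)[0][2] = (13)*(-1) + (15)*(9) + (5)*(-15) = 47
  (XY)[1][0] = (1)*(10) + (-7)*(14) + (10)*(2) = -68
  (XY)[1][1] = (1)*(-6) + (-7)*(-14) + (10)*(0) = 92
  (XY)[1][2] = (1)*(-1) + (-7)*(9) + (10)*(-15) = -214
  (XY)[2][0] = (1)*(10) + (-15)*(14) + (7)*(2) = -186
  (XY)[2][1] = (1)*(-6) + (-15)*(-14) + (7)*(0) = 204
  (XY)[2][2] = (1)*(-1) + (-15)*(9) + (7)*(-15) = -241
XY =
[      350      -288        47 ]
[      -68        92      -214 ]
[     -186       204      -241 ]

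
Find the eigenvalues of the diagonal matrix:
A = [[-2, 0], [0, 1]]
λ₁ = -2, λ₂ = 1

The characteristic polynomial of A is det(A - λI) = (-2 - λ)(1 - λ) = 0.
The roots are λ = -2 and λ = 1, so the eigenvalues are the diagonal entries.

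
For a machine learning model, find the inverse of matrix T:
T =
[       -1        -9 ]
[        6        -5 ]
det(T) = 59
T⁻¹ =
[    -5/59      9/59 ]
[    -6/59     -1/59 ]

For a 2×2 matrix T = [[a, b], [c, d]] with det(T) ≠ 0, T⁻¹ = (1/det(T)) * [[d, -b], [-c, a]].
det(T) = (-1)*(-5) - (-9)*(6) = 5 + 54 = 59.
T⁻¹ = (1/59) * [[-5, 9], [-6, -1]].
Dividing each entry by 59 and reducing:
T⁻¹ =
[    -5/59      9/59 ]
[    -6/59     -1/59 ]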